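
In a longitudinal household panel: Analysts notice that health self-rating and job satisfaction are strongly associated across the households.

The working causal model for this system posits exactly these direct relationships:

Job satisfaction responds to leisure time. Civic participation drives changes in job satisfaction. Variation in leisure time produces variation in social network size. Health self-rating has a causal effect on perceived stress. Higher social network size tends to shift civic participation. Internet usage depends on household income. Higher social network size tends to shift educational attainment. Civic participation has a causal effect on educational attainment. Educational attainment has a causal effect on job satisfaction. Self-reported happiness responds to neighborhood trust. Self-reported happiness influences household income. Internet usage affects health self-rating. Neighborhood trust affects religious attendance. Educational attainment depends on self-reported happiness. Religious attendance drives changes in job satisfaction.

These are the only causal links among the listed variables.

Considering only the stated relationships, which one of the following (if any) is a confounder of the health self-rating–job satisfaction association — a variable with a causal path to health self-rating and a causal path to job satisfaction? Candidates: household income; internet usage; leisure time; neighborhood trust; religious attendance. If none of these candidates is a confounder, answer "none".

neighborhood trust

Neighborhood trust causes health self-rating (neighborhood trust → self-reported happiness → household income → internet usage → health self-rating) and also causes job satisfaction (neighborhood trust → religious attendance → job satisfaction); it is a common cause of both.
Each of the other candidates lacks a causal path to at least one of health self-rating and job satisfaction, so they do not confound the relationship.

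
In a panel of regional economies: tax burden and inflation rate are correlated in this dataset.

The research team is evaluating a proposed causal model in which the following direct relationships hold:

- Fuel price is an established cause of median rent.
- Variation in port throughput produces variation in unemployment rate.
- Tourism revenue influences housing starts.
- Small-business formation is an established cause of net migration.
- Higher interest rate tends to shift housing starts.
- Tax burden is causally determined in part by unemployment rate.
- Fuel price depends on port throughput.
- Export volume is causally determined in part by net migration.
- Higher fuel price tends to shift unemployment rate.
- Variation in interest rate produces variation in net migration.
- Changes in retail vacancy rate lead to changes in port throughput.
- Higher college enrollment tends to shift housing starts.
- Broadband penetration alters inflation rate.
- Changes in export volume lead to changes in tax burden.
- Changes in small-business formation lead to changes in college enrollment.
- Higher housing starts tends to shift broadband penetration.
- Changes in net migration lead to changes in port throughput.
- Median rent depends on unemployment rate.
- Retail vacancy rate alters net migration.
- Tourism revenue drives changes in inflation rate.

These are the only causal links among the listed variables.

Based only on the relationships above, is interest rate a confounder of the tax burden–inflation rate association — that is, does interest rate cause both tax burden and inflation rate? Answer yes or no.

yes

Interest rate has a causal path to tax burden (interest rate → net migration → export volume → tax burden) and to inflation rate (interest rate → housing starts → broadband penetration → inflation rate), so it is a common cause of both — a confounder.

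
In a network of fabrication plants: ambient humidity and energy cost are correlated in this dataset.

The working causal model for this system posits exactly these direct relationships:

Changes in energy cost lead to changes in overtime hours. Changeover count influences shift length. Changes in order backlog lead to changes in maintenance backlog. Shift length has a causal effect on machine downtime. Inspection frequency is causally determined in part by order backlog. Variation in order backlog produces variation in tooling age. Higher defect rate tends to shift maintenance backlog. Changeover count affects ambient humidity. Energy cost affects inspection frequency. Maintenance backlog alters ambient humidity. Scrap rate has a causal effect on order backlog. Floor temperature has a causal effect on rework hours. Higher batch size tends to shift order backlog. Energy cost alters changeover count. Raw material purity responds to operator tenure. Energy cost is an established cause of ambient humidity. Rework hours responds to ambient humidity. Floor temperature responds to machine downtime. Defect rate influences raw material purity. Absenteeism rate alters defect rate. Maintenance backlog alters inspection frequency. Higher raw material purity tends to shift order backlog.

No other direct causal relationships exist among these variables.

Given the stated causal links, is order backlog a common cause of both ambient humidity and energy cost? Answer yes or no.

Order backlog has no stated causal path to energy cost. A confounder must cause both variables, so order backlog does not qualify.

no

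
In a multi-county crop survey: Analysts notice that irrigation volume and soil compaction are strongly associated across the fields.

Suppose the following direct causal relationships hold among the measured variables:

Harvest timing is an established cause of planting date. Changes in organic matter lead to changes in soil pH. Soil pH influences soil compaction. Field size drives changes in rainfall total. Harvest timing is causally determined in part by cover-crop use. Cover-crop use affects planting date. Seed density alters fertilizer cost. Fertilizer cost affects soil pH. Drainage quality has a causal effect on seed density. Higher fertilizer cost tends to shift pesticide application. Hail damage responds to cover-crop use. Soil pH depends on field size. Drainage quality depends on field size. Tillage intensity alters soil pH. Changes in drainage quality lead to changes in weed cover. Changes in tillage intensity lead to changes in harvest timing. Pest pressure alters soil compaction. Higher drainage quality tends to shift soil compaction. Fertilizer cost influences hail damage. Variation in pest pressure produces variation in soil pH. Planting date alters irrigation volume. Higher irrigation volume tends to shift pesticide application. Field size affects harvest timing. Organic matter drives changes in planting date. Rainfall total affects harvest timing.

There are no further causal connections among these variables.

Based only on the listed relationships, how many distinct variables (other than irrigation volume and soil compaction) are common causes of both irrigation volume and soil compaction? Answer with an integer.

The common causes are: field size (to irrigation volume via field size → harvest timing → planting date → irrigation volume; to soil compaction via field size → soil pH → soil compaction); organic matter (to irrigation volume via organic matter → planting date → irrigation volume; to soil compaction via organic matter → soil pH → soil compaction); tillage intensity (to irrigation volume via tillage intensity → harvest timing → planting date → irrigation volume; to soil compaction via tillage intensity → soil pH → soil compaction).
Every other variable lacks a causal path to at least one of irrigation volume and soil compaction.

3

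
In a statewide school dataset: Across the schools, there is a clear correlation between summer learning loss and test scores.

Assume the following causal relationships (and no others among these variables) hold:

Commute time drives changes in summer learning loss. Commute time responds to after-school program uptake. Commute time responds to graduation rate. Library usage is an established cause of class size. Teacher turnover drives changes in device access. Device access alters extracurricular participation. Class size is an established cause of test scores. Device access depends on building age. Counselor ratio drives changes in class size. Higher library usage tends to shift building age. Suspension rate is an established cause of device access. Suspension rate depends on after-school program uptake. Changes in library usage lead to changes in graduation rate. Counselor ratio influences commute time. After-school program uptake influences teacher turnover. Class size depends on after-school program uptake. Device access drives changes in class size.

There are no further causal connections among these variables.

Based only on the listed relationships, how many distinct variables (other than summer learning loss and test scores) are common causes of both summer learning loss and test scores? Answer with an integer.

3

The common causes are: after-school program uptake (to summer learning loss via after-school program uptake → commute time → summer learning loss; to test scores via after-school program uptake → class size → test scores); counselor ratio (to summer learning loss via counselor ratio → commute time → summer learning loss; to test scores via counselor ratio → class size → test scores); library usage (to summer learning loss via library usage → graduation rate → commute time → summer learning loss; to test scores via library usage → class size → test scores).
Every other variable lacks a causal path to at least one of summer learning loss and test scores.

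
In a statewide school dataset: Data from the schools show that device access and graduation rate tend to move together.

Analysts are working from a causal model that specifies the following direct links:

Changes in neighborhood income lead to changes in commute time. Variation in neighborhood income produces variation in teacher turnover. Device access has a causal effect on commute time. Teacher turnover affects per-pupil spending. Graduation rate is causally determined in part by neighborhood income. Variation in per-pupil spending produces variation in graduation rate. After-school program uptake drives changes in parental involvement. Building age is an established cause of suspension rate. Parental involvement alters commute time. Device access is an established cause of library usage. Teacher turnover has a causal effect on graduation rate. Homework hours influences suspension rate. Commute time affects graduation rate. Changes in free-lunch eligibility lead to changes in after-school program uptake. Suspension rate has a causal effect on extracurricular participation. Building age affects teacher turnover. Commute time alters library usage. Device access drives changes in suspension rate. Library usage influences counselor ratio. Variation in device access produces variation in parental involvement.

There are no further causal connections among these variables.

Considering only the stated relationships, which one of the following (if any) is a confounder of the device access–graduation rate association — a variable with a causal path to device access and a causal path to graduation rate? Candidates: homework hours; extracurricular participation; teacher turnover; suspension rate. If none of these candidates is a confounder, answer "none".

None of the listed candidates has causal paths to both device access and graduation rate in the stated relationships, so none is a common cause.

none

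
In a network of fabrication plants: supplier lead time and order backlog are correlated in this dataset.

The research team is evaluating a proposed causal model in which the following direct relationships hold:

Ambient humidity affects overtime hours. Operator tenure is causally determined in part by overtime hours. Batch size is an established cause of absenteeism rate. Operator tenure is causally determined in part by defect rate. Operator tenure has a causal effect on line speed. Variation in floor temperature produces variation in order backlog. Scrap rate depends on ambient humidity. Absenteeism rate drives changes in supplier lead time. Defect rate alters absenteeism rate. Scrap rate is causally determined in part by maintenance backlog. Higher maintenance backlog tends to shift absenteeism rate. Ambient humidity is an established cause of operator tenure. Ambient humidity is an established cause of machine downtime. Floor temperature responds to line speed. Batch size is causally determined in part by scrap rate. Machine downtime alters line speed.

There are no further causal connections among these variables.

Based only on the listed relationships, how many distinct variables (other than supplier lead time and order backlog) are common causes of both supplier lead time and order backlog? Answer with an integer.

2

The common causes are: ambient humidity (to supplier lead time via ambient humidity → scrap rate → batch size → absenteeism rate → supplier lead time; to order backlog via ambient humidity → machine downtime → line speed → floor temperature → order backlog); defect rate (to supplier lead time via defect rate → absenteeism rate → supplier lead time; to order backlog via defect rate → operator tenure → line speed → floor temperature → order backlog).
Every other variable lacks a causal path to at least one of supplier lead time and order backlog.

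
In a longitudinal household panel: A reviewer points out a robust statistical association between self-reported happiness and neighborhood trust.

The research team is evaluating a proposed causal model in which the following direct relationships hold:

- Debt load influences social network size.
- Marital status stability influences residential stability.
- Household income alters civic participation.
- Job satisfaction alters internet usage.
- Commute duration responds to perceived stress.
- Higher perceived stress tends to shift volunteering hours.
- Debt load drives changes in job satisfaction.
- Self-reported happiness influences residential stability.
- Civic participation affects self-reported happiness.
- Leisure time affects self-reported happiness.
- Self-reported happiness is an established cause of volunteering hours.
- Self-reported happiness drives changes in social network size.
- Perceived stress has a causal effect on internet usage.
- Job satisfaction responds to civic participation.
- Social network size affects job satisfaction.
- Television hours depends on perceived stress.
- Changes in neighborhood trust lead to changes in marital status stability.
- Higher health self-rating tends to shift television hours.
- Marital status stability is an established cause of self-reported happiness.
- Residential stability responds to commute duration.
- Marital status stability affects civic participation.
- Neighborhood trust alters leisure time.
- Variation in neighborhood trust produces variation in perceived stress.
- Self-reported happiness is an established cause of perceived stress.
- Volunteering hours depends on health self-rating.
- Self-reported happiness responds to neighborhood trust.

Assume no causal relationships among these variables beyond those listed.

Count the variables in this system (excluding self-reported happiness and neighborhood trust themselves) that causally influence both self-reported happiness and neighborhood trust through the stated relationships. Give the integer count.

0

No listed variable has a causal path to both self-reported happiness and neighborhood trust, so there are no common causes.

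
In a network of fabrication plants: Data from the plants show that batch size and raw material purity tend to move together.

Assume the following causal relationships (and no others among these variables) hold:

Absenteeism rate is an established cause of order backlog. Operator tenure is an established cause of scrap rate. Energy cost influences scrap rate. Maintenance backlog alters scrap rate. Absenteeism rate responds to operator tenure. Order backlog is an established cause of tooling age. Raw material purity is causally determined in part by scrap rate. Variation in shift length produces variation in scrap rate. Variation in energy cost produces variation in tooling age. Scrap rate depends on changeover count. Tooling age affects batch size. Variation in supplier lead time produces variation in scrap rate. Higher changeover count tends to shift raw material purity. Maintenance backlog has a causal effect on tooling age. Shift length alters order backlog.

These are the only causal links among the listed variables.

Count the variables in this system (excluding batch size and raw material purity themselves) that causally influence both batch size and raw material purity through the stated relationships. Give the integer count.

4

The common causes are: energy cost (to batch size via energy cost → tooling age → batch size; to raw material purity via energy cost → scrap rate → raw material purity); maintenance backlog (to batch size via maintenance backlog → tooling age → batch size; to raw material purity via maintenance backlog → scrap rate → raw material purity); operator tenure (to batch size via operator tenure → absenteeism rate → order backlog → tooling age → batch size; to raw material purity via operator tenure → scrap rate → raw material purity); shift length (to batch size via shift length → order backlog → tooling age → batch size; to raw material purity via shift length → scrap rate → raw material purity).
Every other variable lacks a causal path to at least one of batch size and raw material purity.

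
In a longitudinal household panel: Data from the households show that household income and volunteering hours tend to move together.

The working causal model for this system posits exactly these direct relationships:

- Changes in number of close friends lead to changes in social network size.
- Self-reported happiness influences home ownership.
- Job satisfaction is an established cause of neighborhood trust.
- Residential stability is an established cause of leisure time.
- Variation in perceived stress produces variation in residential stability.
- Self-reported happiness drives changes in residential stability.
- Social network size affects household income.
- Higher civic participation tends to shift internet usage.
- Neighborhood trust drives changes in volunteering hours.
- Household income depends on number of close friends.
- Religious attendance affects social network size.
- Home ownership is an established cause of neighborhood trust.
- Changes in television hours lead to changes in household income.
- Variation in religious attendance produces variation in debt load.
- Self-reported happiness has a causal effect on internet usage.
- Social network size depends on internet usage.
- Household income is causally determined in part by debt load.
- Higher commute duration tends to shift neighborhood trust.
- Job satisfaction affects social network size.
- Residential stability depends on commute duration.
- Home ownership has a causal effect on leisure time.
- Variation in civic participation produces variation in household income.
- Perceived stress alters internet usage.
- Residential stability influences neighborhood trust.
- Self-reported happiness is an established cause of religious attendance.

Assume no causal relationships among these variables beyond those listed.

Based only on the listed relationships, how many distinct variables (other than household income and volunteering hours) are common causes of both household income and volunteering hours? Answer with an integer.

3

The common causes are: job satisfaction (to household income via job satisfaction → social network size → household income; to volunteering hours via job satisfaction → neighborhood trust → volunteering hours); perceived stress (to household income via perceived stress → internet usage → social network size → household income; to volunteering hours via perceived stress → residential stability → neighborhood trust → volunteering hours); self-reported happiness (to household income via self-reported happiness → internet usage → social network size → household income; to volunteering hours via self-reported happiness → home ownership → neighborhood trust → volunteering hours).
Every other variable lacks a causal path to at least one of household income and volunteering hours.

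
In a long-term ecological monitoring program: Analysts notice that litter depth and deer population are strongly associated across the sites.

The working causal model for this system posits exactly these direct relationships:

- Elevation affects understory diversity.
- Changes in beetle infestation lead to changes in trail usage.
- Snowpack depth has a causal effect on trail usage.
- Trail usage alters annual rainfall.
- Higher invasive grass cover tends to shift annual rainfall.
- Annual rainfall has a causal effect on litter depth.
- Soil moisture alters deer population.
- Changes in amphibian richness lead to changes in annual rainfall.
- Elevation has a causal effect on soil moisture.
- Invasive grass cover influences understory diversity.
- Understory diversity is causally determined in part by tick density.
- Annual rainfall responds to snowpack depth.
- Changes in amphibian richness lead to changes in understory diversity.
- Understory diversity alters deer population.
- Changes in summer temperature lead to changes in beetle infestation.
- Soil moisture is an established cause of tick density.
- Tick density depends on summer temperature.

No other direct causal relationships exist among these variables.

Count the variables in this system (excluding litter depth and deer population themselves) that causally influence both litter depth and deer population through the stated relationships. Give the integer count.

The common causes are: amphibian richness (to litter depth via amphibian richness → annual rainfall → litter depth; to deer population via amphibian richness → understory diversity → deer population); invasive grass cover (to litter depth via invasive grass cover → annual rainfall → litter depth; to deer population via invasive grass cover → understory diversity → deer population); summer temperature (to litter depth via summer temperature → beetle infestation → trail usage → annual rainfall → litter depth; to deer population via summer temperature → tick density → understory diversity → deer population).
Every other variable lacks a causal path to at least one of litter depth and deer population.

3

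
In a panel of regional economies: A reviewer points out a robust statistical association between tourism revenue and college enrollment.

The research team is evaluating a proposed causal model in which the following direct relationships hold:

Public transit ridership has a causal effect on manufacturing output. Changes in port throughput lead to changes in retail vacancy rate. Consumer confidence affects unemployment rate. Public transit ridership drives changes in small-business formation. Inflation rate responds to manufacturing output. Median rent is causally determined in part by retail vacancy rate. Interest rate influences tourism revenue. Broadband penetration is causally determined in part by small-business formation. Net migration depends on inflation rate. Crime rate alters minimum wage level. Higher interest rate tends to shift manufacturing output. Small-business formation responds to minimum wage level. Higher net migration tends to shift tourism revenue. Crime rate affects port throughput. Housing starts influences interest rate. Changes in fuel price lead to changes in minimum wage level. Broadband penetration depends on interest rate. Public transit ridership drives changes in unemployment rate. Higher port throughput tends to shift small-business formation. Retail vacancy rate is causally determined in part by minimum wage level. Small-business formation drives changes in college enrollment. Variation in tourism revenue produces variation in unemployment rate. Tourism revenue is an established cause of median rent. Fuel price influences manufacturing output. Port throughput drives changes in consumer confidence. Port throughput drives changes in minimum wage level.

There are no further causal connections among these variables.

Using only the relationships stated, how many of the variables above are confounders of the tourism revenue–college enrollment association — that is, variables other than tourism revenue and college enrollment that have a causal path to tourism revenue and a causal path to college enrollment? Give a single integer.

The common causes are: fuel price (to tourism revenue via fuel price → manufacturing output → inflation rate → net migration → tourism revenue; to college enrollment via fuel price → minimum wage level → small-business formation → college enrollment); public transit ridership (to tourism revenue via public transit ridership → manufacturing output → inflation rate → net migration → tourism revenue; to college enrollment via public transit ridership → small-business formation → college enrollment).
Every other variable lacks a causal path to at least one of tourism revenue and college enrollment.

2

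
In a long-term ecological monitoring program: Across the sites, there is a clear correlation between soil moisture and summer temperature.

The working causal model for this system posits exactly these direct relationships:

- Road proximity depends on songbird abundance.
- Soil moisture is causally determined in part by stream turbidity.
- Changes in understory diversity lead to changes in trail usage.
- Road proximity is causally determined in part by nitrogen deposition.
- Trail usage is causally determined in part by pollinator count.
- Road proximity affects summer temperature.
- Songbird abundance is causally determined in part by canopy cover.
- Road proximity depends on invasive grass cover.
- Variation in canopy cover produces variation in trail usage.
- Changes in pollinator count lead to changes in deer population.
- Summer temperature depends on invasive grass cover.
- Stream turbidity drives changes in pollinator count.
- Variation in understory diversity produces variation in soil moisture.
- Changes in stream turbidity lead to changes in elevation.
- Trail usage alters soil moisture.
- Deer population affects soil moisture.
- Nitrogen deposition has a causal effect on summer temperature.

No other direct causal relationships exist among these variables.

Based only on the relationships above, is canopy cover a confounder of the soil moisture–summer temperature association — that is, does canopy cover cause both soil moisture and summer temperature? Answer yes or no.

Canopy cover has a causal path to soil moisture (canopy cover → trail usage → soil moisture) and to summer temperature (canopy cover → songbird abundance → road proximity → summer temperature), so it is a common cause of both — a confounder.

yes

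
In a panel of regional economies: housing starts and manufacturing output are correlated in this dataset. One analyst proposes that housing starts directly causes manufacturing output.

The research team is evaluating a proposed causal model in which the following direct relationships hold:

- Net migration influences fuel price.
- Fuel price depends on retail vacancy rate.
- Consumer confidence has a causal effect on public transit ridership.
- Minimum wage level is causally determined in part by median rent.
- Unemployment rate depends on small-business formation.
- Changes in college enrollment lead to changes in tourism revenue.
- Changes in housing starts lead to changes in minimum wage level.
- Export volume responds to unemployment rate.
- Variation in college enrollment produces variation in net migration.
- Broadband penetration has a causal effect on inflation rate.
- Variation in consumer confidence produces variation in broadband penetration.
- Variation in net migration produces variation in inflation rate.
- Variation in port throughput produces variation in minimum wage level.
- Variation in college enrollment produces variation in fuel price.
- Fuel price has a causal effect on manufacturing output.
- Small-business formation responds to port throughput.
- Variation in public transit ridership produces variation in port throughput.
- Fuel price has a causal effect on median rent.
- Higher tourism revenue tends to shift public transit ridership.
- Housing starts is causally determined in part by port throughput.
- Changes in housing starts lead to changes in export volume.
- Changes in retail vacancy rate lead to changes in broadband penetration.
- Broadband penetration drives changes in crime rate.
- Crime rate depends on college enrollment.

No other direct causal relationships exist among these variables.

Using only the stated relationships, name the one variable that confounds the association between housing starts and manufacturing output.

College enrollment has a causal path to housing starts (college enrollment → tourism revenue → public transit ridership → port throughput → housing starts) and a separate causal path to manufacturing output (college enrollment → fuel price → manufacturing output), so it is a common cause of both.
No stated relationship gives housing starts a causal route to manufacturing output, so the correlation is explained by the shared upstream cause rather than a direct effect.

college enrollment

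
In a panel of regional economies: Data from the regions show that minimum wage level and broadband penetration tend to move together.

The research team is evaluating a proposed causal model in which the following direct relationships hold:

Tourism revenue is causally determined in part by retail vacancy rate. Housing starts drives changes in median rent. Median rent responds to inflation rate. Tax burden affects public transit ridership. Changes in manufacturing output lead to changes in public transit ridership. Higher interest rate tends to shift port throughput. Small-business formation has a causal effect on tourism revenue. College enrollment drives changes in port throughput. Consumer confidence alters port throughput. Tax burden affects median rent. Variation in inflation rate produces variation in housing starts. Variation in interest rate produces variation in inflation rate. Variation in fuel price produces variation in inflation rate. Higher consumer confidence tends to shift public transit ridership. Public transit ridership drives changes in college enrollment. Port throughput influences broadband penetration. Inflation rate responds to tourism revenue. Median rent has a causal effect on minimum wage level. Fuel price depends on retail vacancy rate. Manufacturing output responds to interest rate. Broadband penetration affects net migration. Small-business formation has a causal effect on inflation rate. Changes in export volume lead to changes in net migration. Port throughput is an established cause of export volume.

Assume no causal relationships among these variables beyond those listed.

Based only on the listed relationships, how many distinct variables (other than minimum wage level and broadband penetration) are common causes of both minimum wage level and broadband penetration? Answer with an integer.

The common causes are: interest rate (to minimum wage level via interest rate → inflation rate → median rent → minimum wage level; to broadband penetration via interest rate → port throughput → broadband penetration); tax burden (to minimum wage level via tax burden → median rent → minimum wage level; to broadband penetration via tax burden → public transit ridership → college enrollment → port throughput → broadband penetration).
Every other variable lacks a causal path to at least one of minimum wage level and broadband penetration.

2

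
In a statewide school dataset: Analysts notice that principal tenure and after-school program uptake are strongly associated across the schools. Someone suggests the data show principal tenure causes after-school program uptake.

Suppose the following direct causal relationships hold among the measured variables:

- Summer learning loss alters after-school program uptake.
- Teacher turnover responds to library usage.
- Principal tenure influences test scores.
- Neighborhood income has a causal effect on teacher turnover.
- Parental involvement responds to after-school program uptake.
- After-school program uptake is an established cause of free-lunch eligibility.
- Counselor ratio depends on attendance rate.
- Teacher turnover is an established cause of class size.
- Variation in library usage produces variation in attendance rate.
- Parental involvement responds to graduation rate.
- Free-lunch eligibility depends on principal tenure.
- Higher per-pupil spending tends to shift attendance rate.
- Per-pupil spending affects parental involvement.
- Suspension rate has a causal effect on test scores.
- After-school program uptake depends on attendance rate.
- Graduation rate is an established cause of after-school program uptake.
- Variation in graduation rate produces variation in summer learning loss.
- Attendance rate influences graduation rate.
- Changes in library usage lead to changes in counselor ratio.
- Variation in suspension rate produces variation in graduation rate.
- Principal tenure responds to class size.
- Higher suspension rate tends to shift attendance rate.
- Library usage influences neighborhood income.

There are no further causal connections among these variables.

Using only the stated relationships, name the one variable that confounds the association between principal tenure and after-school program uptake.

Library usage has a causal path to principal tenure (library usage → teacher turnover → class size → principal tenure) and a separate causal path to after-school program uptake (library usage → attendance rate → after-school program uptake), so it is a common cause of both.
No stated relationship gives principal tenure a causal route to after-school program uptake, so the correlation is explained by the shared upstream cause rather than a direct effect.

library usage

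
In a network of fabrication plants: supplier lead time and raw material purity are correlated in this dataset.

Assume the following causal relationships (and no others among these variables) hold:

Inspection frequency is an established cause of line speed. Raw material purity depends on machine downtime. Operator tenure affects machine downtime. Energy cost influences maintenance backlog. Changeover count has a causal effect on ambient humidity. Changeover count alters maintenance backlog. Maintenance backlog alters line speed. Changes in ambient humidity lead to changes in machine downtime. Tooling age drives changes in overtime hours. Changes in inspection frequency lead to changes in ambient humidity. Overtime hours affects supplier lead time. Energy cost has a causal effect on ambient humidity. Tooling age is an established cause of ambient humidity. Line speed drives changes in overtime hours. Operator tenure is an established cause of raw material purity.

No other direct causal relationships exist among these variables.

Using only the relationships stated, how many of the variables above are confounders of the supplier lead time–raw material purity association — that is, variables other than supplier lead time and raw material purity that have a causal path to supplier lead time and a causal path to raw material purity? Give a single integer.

4

The common causes are: changeover count (to supplier lead time via changeover count → maintenance backlog → line speed → overtime hours → supplier lead time; to raw material purity via changeover count → ambient humidity → machine downtime → raw material purity); energy cost (to supplier lead time via energy cost → maintenance backlog → line speed → overtime hours → supplier lead time; to raw material purity via energy cost → ambient humidity → machine downtime → raw material purity); inspection frequency (to supplier lead time via inspection frequency → line speed → overtime hours → supplier lead time; to raw material purity via inspection frequency → ambient humidity → machine downtime → raw material purity); tooling age (to supplier lead time via tooling age → overtime hours → supplier lead time; to raw material purity via tooling age → ambient humidity → machine downtime → raw material purity).
Every other variable lacks a causal path to at least one of supplier lead time and raw material purity.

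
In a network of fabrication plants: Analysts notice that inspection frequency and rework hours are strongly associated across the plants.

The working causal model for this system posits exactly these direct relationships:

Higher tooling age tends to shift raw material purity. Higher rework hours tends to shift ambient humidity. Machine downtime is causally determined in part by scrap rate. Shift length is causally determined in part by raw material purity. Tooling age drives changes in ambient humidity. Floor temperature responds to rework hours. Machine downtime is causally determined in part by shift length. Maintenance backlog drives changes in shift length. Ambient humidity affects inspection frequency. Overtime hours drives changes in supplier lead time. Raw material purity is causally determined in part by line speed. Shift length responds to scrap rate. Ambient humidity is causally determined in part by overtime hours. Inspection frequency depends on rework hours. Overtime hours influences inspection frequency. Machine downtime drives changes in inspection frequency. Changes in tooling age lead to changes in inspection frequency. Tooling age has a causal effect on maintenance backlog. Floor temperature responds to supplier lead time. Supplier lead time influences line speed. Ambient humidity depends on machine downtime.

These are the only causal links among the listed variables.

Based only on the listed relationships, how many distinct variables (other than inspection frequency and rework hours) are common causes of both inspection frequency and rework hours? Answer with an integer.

0

No listed variable has a causal path to both inspection frequency and rework hours, so there are no common causes.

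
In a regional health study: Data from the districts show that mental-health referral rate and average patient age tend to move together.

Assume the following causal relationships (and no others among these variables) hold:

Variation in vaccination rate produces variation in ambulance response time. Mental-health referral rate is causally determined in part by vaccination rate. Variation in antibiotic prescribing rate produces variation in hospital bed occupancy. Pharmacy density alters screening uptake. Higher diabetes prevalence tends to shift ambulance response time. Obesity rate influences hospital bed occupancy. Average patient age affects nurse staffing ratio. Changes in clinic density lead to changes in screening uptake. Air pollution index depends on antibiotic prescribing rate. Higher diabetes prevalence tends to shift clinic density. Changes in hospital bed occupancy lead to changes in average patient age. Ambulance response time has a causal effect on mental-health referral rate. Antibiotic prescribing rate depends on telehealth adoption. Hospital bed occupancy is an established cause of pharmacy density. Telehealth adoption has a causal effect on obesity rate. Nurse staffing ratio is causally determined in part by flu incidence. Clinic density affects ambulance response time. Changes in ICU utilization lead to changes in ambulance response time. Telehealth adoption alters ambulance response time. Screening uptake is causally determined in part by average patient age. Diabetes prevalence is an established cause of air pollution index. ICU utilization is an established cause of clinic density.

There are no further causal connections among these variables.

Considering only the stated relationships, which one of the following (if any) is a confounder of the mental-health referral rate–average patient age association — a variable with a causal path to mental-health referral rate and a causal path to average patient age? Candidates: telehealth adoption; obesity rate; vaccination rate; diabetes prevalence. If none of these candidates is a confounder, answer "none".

telehealth adoption

Telehealth adoption causes mental-health referral rate (telehealth adoption → ambulance response time → mental-health referral rate) and also causes average patient age (telehealth adoption → antibiotic prescribing rate → hospital bed occupancy → average patient age); it is a common cause of both.
Each of the other candidates lacks a causal path to at least one of mental-health referral rate and average patient age, so they do not confound the relationship.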